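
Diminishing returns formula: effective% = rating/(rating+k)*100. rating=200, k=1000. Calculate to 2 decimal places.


effective% = rating / (rating + k) * 100
= 200 / (200 + 1000) * 100
= 200 / 1200 * 100
= 0.166667 * 100
= 16.67%

16.67%


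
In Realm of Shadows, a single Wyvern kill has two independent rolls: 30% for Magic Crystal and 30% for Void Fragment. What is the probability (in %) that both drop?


For independent events, P(both) = P(A) * P(B)
= 30% * 30%
= 900 / 100 %
= 9.0%

9.0%


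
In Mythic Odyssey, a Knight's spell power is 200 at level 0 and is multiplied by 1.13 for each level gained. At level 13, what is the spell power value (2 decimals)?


value = base * growth^level
= 200 * 1.13^13
= 200 * 4.898011
= 979.60

979.60 spell power


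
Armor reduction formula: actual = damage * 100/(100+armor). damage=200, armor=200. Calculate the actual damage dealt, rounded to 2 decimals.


actual = 200 * 100 / (100 + 200)
= 200 * 100 / 300
= 20000 / 300
= 66.67

66.67 damage


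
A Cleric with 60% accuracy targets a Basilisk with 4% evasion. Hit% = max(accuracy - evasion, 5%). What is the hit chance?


accuracy - evasion = 60 - 4 = 56
Apply floor: max(56, 5) = 56
Hit chance = 56%

56%


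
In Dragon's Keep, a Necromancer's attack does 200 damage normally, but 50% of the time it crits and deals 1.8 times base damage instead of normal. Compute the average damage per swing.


E[dmg] = base * (1 + crit_chance * (crit_mult - 1))
cc as decimal = 50/100 = 0.5
cm - 1 = 1.8 - 1 = 0.8
Bonus factor = 0.5 * 0.8 = 0.4
Total multiplier = 1 + 0.4 = 1.4
Expected damage = 200 * 1.4 = 280.00

280.00 damage


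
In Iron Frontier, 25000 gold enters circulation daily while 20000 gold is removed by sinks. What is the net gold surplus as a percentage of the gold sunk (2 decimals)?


Net gold = 25000 - 20000 = 5000
Inflation rate = net / sunk * 100 = 5000 / 20000 * 100
= 0.25 * 100
= 25.00%

25.00%


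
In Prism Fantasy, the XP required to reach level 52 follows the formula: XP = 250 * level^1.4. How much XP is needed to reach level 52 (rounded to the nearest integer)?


XP = 250 * level^1.4
Substitute level = 52:
XP = 250 * 52^1.4
= 250 * 252.5833
= 63146

63146 XP


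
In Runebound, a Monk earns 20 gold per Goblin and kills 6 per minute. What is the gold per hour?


Gold per minute = 20 * 6 = 120
Gold per hour = 120 * 60 = 7200

7200 gold/hour


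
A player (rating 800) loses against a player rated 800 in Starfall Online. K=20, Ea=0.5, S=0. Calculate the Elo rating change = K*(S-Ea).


Elo update: delta = K * (S - Ea), where S = 0 (loses)
S - Ea = 0 - 0.5 = -0.5
Rating change = 20 * -0.5
= -10.00

-10.00 rating points


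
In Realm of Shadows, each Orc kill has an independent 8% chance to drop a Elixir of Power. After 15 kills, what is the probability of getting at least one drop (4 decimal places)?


P(at least one) = 1 - P(none) = 1 - (1-p)^n
p = 8/100 = 0.08
1 - p = 0.92
(1 - p)^15 = 0.92^15 = 0.286297
P(at least one) = 1 - 0.286297 = 0.7137

0.7137


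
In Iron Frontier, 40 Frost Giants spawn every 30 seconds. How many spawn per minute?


Spawns per minute = count * (60 / interval)
= 40 * (60 / 30)
= 40 * 2.0
= 80.0

80.0 per minute


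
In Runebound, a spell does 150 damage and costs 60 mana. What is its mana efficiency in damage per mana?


Efficiency = damage / mana
= 150 / 60
= 2.50

2.50 dmg/mana


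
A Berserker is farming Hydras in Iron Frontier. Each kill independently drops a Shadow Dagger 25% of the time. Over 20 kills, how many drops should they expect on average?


Expected drops = kills * (drop_rate / 100)
= 20 * (25 / 100)
= 20 * 0.25
= 5.0

5.0 drops


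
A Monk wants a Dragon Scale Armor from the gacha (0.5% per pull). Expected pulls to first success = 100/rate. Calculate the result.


Expected pulls for a geometric distribution = 1/p = 100 / rate%
= 100 / 0.5
= 200.0

200.0 pulls


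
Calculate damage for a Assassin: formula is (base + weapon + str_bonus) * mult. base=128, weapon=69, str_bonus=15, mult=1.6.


Sum base + weapon + str = 128 + 69 + 15 = 212
Multiply by 1.6:
212 * 1.6 = 339.2

339.2 damage


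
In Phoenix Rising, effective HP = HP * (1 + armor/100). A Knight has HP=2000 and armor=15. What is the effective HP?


EHP = 2000 * (1 + 15/100)
= 2000 * (1 + 0.15)
= 2000 * 1.15
= 2300.0

2300.0 EHP


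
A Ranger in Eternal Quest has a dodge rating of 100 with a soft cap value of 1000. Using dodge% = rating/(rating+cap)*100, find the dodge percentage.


dodge% = 100 / (100 + 1000) * 100
= 100 / 1100 * 100
= 0.090909 * 100
= 9.09%

9.09%


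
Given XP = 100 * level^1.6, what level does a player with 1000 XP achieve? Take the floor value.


XP = 100 * level^1.6, so level = (XP / 100)^(1/1.6)
= (1000 / 100)^(1/1.6)
= 10.0^0.625
= 4.217
Floor: level = 4

level 4


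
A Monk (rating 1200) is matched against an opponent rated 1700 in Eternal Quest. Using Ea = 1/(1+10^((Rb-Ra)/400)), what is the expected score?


Elo expected score: Ea = 1/(1 + 10^((Rb-Ra)/400))
Rb - Ra = 1700 - 1200 = 500
(Rb-Ra)/400 = 500/400 = 1.25
10^1.25 = 17.782794
Ea = 1/(1 + 17.782794) = 1/18.782794 = 0.0532

0.0532


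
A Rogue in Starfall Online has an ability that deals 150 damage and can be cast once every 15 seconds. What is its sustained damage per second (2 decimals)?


DPS = damage / cooldown
= 150 / 15
= 10.00

10.00 DPS


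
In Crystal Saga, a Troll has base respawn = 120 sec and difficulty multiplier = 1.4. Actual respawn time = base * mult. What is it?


Respawn time = base * multiplier
= 120 * 1.4
= 168.0 seconds

168.0 seconds


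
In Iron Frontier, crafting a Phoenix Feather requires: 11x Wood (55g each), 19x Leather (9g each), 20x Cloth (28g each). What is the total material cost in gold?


Cost breakdown:
  Wood: 11 * 55 = 605
  Leather: 19 * 9 = 171
  Cloth: 20 * 28 = 560
Total = 605 + 171 + 560 = 1336

1336 gold


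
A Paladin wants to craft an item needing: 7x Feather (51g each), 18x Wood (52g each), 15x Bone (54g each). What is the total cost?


Cost breakdown:
  Feather: 7 * 51 = 357
  Wood: 18 * 52 = 936
  Bone: 15 * 54 = 810
Total = 357 + 936 + 810 = 2103

2103 gold


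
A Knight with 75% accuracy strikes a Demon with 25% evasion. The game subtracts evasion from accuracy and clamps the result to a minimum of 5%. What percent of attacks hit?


accuracy - evasion = 75 - 25 = 50
Apply floor: max(50, 5) = 50
Hit chance = 50%

50%


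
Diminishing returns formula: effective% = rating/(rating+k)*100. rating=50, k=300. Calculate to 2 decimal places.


effective% = rating / (rating + k) * 100
= 50 / (50 + 300) * 100
= 50 / 350 * 100
= 0.142857 * 100
= 14.29%

14.29%


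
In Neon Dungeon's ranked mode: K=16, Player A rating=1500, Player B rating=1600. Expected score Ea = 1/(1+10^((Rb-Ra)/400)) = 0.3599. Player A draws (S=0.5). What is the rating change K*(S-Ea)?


Elo update: delta = K * (S - Ea), where S = 0.5 (draws)
S - Ea = 0.5 - 0.3599 = 0.1401
Rating change = 16 * 0.1401
= 2.24

2.24 rating points


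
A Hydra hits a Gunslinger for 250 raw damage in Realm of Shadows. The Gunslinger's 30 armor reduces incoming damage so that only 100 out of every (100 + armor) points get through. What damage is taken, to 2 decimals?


actual = 250 * 100 / (100 + 30)
= 250 * 100 / 130
= 25000 / 130
= 192.31

192.31 damage


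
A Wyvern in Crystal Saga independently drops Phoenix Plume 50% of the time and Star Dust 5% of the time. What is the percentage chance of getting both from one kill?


For independent events, P(both) = P(A) * P(B)
= 50% * 5%
= 250 / 100 %
= 2.5%

2.5%


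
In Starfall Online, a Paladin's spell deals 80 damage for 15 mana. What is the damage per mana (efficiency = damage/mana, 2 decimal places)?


Efficiency = damage / mana
= 80 / 15
= 5.33

5.33 dmg/mana


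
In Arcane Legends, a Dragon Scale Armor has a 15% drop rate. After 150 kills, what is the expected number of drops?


Expected drops = kills * (drop_rate / 100)
= 150 * (15 / 100)
= 150 * 0.15
= 22.5

22.5 drops


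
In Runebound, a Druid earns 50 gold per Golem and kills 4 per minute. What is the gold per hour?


Gold per minute = 50 * 4 = 200
Gold per hour = 200 * 60 = 12000

12000 gold/hour


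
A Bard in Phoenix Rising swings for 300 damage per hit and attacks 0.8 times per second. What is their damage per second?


DPS = damage * attack_speed
= 300 * 0.8
= 240.0

240.0 DPS


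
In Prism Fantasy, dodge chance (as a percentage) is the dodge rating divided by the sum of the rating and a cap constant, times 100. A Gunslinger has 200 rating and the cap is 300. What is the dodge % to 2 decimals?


dodge% = 200 / (200 + 300) * 100
= 200 / 500 * 100
= 0.4 * 100
= 40.00%

40.00%


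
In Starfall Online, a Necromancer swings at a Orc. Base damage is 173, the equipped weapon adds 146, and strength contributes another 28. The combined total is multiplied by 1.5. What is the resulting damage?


Sum base + weapon + str = 173 + 146 + 28 = 347
Multiply by 1.5:
347 * 1.5 = 520.5

520.5 damage


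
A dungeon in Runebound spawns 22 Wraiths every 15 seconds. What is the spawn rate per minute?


Spawns per minute = count * (60 / interval)
= 22 * (60 / 15)
= 22 * 4.0
= 88.0

88.0 per minute


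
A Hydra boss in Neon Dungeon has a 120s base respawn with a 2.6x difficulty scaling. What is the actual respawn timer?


Respawn time = base * multiplier
= 120 * 2.6
= 312.0 seconds

312.0 seconds


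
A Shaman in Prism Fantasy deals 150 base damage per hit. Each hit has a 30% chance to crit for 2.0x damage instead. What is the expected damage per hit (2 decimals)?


E[dmg] = base * (1 + crit_chance * (crit_mult - 1))
cc as decimal = 30/100 = 0.3
cm - 1 = 2.0 - 1 = 1.0
Bonus factor = 0.3 * 1.0 = 0.3
Total multiplier = 1 + 0.3 = 1.3
Expected damage = 150 * 1.3 = 195.00

195.00 damage


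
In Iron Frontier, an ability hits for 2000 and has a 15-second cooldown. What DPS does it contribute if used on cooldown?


DPS = damage / cooldown
= 2000 / 15
= 133.33

133.33 DPS


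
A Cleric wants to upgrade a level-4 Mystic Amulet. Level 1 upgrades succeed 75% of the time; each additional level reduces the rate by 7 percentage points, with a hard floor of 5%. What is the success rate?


raw_rate = 75 - 7 * (4 - 1)
= 75 - 7 * 3
= 75 - 21
= 54
Apply floor: max(54, 5) = 54%

54%


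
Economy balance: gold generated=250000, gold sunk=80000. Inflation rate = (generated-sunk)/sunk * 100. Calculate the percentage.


Net gold = 250000 - 80000 = 170000
Inflation rate = net / sunk * 100 = 170000 / 80000 * 100
= 2.125 * 100
= 212.50%

212.50%


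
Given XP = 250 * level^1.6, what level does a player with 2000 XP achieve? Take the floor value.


XP = 250 * level^1.6, so level = (XP / 250)^(1/1.6)
= (2000 / 250)^(1/1.6)
= 8.0^0.625
= 3.668
Floor: level = 3

level 3


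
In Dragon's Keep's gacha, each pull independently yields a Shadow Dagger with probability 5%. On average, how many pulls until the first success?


Expected pulls for a geometric distribution = 1/p = 100 / rate%
= 100 / 5
= 20.0

20.0 pulls


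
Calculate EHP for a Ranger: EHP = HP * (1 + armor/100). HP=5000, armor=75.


EHP = 5000 * (1 + 75/100)
= 5000 * (1 + 0.75)
= 5000 * 1.75
= 8750.0

8750.0 EHP


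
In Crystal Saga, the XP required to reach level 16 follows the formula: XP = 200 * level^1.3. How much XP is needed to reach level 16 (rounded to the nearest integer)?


XP = 200 * level^1.3
Substitute level = 16:
XP = 200 * 16^1.3
= 200 * 36.7583
= 7352

7352 XP


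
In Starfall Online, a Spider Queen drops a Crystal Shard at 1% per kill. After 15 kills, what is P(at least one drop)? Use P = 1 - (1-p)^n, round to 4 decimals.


P(at least one) = 1 - P(none) = 1 - (1-p)^n
p = 1/100 = 0.01
1 - p = 0.99
(1 - p)^15 = 0.99^15 = 0.860058
P(at least one) = 1 - 0.860058 = 0.1399

0.1399


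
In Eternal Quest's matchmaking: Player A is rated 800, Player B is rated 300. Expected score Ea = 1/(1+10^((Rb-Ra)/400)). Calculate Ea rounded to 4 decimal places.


Elo expected score: Ea = 1/(1 + 10^((Rb-Ra)/400))
Rb - Ra = 300 - 800 = -500
(Rb-Ra)/400 = -500/400 = -1.25
10^-1.25 = 0.056234
Ea = 1/(1 + 0.056234) = 1/1.056234 = 0.9468

0.9468


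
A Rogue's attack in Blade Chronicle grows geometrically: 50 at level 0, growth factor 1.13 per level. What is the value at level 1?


value = base * growth^level
= 50 * 1.13^1
= 50 * 1.13
= 56.50

56.50 attack


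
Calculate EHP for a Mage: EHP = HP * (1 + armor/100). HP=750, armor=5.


EHP = 750 * (1 + 5/100)
= 750 * (1 + 0.05)
= 750 * 1.05
= 787.5

787.5 EHP


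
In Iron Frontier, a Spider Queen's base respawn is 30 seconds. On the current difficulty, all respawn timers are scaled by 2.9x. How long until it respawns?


Respawn time = base * multiplier
= 30 * 2.9
= 87.0 seconds

87.0 seconds


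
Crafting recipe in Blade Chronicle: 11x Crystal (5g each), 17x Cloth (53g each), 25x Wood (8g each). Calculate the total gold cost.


Cost breakdown:
  Crystal: 11 * 5 = 55
  Cloth: 17 * 53 = 901
  Wood: 25 * 8 = 200
Total = 55 + 901 + 200 = 1156

1156 gold


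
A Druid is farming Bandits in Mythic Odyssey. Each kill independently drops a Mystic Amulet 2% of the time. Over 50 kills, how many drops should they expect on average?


Expected drops = kills * (drop_rate / 100)
= 50 * (2 / 100)
= 50 * 0.02
= 1.0

1.0 drops


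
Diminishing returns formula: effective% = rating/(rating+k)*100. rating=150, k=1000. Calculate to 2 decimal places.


effective% = rating / (rating + k) * 100
= 150 / (150 + 1000) * 100
= 150 / 1150 * 100
= 0.130435 * 100
= 13.04%

13.04%


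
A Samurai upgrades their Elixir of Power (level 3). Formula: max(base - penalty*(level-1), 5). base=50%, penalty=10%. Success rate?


raw_rate = 50 - 10 * (3 - 1)
= 50 - 10 * 2
= 50 - 20
= 30
Apply floor: max(30, 5) = 30%

30%


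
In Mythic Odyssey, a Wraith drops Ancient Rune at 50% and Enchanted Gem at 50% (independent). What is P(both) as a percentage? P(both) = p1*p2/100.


For independent events, P(both) = P(A) * P(B)
= 50% * 50%
= 2500 / 100 %
= 25.0%

25.0%


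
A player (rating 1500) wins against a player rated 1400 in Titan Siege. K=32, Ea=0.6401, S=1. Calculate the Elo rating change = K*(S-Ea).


Elo update: delta = K * (S - Ea), where S = 1 (wins)
S - Ea = 1 - 0.6401 = 0.3599
Rating change = 32 * 0.3599
= 11.52

11.52 rating points


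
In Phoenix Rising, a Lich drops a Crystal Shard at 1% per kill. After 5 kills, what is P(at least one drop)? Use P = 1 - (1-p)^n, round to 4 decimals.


P(at least one) = 1 - P(none) = 1 - (1-p)^n
p = 1/100 = 0.01
1 - p = 0.99
(1 - p)^5 = 0.99^5 = 0.950990
P(at least one) = 1 - 0.950990 = 0.0490

0.0490


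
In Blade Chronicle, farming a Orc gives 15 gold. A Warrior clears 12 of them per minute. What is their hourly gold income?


Gold per minute = 15 * 12 = 180
Gold per hour = 180 * 60 = 10800

10800 gold/hour


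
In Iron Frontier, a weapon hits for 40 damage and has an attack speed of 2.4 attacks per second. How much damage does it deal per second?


DPS = damage * attack_speed
= 40 * 2.4
= 96.0

96.0 DPS


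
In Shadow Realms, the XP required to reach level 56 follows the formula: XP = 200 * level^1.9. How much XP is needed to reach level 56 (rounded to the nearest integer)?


XP = 200 * level^1.9
Substitute level = 56:
XP = 200 * 56^1.9
= 200 * 2096.8012
= 419360

419360 XP


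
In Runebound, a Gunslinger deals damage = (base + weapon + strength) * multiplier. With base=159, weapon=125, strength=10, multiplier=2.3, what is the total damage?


Sum base + weapon + str = 159 + 125 + 10 = 294
Multiply by 2.3:
294 * 2.3 = 676.2

676.2 damage


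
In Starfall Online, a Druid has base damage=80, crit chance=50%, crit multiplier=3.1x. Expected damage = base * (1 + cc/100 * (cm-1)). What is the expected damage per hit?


E[dmg] = base * (1 + crit_chance * (crit_mult - 1))
cc as decimal = 50/100 = 0.5
cm - 1 = 3.1 - 1 = 2.1
Bonus factor = 0.5 * 2.1 = 1.05
Total multiplier = 1 + 1.05 = 2.05
Expected damage = 80 * 2.05 = 164.00

164.00 damage


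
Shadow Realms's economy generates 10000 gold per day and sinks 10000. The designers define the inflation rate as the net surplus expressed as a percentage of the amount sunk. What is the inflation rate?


Net gold = 10000 - 10000 = 0
Inflation rate = net / sunk * 100 = 0 / 10000 * 100
= 0.0 * 100
= 0.00%

0.00%


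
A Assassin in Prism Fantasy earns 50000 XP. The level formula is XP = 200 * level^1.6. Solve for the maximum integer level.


XP = 200 * level^1.6, so level = (XP / 200)^(1/1.6)
= (50000 / 200)^(1/1.6)
= 250.0^0.625
= 31.5292
Floor: level = 31

level 31


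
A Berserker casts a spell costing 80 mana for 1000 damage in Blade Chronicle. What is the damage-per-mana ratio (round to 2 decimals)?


Efficiency = damage / mana
= 1000 / 80
= 12.50

12.50 dmg/mana


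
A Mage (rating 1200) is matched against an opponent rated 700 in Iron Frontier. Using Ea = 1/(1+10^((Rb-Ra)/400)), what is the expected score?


Elo expected score: Ea = 1/(1 + 10^((Rb-Ra)/400))
Rb - Ra = 700 - 1200 = -500
(Rb-Ra)/400 = -500/400 = -1.25
10^-1.25 = 0.056234
Ea = 1/(1 + 0.056234) = 1/1.056234 = 0.9468

0.9468


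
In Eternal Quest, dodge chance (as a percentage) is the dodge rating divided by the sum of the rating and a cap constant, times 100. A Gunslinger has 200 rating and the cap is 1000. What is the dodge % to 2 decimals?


dodge% = 200 / (200 + 1000) * 100
= 200 / 1200 * 100
= 0.166667 * 100
= 16.67%

16.67%


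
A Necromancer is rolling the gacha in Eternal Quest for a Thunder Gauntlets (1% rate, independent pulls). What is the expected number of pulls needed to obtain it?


Expected pulls for a geometric distribution = 1/p = 100 / rate%
= 100 / 1
= 100.0

100.0 pulls


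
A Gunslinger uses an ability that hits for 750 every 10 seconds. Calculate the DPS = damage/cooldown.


DPS = damage / cooldown
= 750 / 10
= 75.00

75.00 DPS


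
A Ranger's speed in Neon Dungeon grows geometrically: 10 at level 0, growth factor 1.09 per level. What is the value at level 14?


value = base * growth^level
= 10 * 1.09^14
= 10 * 3.341727
= 33.42

33.42 speed


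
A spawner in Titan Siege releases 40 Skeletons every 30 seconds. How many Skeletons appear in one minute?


Spawns per minute = count * (60 / interval)
= 40 * (60 / 30)
= 40 * 2.0
= 80.0

80.0 per minute


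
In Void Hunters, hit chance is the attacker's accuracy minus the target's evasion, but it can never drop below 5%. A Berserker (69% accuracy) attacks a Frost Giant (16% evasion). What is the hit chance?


accuracy - evasion = 69 - 16 = 53
Apply floor: max(53, 5) = 53
Hit chance = 53%

53%


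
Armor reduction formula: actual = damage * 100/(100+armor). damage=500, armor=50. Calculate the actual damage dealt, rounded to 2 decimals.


actual = 500 * 100 / (100 + 50)
= 500 * 100 / 150
= 50000 / 150
= 333.33

333.33 damage


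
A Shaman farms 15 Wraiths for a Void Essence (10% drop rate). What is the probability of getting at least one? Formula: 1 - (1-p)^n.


P(at least one) = 1 - P(none) = 1 - (1-p)^n
p = 10/100 = 0.1
1 - p = 0.9
(1 - p)^15 = 0.9^15 = 0.205891
P(at least one) = 1 - 0.205891 = 0.7941

0.7941


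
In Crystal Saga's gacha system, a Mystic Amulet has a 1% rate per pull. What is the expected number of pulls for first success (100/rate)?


Expected pulls for a geometric distribution = 1/p = 100 / rate%
= 100 / 1
= 100.0

100.0 pulls


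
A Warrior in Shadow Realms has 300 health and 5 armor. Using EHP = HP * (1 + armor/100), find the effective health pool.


EHP = 300 * (1 + 5/100)
= 300 * (1 + 0.05)
= 300 * 1.05
= 315.0

315.0 EHP


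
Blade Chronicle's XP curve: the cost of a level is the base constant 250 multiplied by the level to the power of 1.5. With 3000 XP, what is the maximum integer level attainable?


XP = 250 * level^1.5, so level = (XP / 250)^(1/1.5)
= (3000 / 250)^(1/1.5)
= 12.0^0.6667
= 5.2415
Floor: level = 5

level 5


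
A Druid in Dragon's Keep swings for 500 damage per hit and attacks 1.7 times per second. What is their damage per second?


DPS = damage * attack_speed
= 500 * 1.7
= 850.0

850.0 DPS


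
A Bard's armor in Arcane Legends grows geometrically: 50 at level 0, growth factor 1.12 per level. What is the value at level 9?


value = base * growth^level
= 50 * 1.12^9
= 50 * 2.773079
= 138.65

138.65 armor


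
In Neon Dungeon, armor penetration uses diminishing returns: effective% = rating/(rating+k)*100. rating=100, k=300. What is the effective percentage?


effective% = rating / (rating + k) * 100
= 100 / (100 + 300) * 100
= 100 / 400 * 100
= 0.25 * 100
= 25.00%

25.00%


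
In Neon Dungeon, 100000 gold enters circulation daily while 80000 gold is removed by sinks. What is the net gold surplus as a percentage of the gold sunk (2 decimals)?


Net gold = 100000 - 80000 = 20000
Inflation rate = net / sunk * 100 = 20000 / 80000 * 100
= 0.25 * 100
= 25.00%

25.00%


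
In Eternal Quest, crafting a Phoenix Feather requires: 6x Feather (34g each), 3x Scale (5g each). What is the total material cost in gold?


Cost breakdown:
  Feather: 6 * 34 = 204
  Scale: 3 * 5 = 15
Total = 204 + 15 = 219

219 gold


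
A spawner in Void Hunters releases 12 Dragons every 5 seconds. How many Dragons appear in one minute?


Spawns per minute = count * (60 / interval)
= 12 * (60 / 5)
= 12 * 12.0
= 144.0

144.0 per minute


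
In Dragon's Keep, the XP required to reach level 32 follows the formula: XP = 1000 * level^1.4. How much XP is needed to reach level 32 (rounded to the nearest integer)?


XP = 1000 * level^1.4
Substitute level = 32:
XP = 1000 * 32^1.4
= 1000 * 128.0
= 128000

128000 XP


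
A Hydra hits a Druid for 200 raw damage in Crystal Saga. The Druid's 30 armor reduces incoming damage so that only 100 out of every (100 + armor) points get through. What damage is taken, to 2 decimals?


actual = 200 * 100 / (100 + 30)
= 200 * 100 / 130
= 20000 / 130
= 153.85

153.85 damage


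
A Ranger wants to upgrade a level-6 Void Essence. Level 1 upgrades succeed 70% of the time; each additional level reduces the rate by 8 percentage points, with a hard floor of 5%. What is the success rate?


raw_rate = 70 - 8 * (6 - 1)
= 70 - 8 * 5
= 70 - 40
= 30
Apply floor: max(30, 5) = 30%

30%


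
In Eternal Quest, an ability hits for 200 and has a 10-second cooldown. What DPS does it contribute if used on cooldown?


DPS = damage / cooldown
= 200 / 10
= 20.00

20.00 DPS


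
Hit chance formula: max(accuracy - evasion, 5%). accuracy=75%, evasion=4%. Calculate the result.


accuracy - evasion = 75 - 4 = 71
Apply floor: max(71, 5) = 71
Hit chance = 71%

71%


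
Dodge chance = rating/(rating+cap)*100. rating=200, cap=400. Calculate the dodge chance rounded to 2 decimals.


dodge% = 200 / (200 + 400) * 100
= 200 / 600 * 100
= 0.333333 * 100
= 33.33%

33.33%


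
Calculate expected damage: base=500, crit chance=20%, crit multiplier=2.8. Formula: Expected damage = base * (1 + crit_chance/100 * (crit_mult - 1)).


E[dmg] = base * (1 + crit_chance * (crit_mult - 1))
cc as decimal = 20/100 = 0.2
cm - 1 = 2.8 - 1 = 1.8
Bonus factor = 0.2 * 1.8 = 0.36
Total multiplier = 1 + 0.36 = 1.36
Expected damage = 500 * 1.36 = 680.00

680.00 damage


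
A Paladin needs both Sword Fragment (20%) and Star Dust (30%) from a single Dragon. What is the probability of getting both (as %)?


For independent events, P(both) = P(A) * P(B)
= 20% * 30%
= 600 / 100 %
= 6.0%

6.0%


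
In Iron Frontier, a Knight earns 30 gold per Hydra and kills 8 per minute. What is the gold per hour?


Gold per minute = 30 * 8 = 240
Gold per hour = 240 * 60 = 14400

14400 gold/hour


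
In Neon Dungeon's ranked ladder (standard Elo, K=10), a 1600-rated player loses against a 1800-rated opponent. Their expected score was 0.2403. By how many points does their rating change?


Elo update: delta = K * (S - Ea), where S = 0 (loses)
S - Ea = 0 - 0.2403 = -0.2403
Rating change = 10 * -0.2403
= -2.40

-2.40 rating points


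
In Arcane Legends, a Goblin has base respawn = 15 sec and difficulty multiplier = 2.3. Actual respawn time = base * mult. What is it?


Respawn time = base * multiplier
= 15 * 2.3
= 34.5 seconds

34.5 seconds


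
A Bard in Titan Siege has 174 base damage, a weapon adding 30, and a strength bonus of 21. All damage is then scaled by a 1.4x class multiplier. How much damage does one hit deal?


Sum base + weapon + str = 174 + 30 + 21 = 225
Multiply by 1.4:
225 * 1.4 = 315.0

315.0 damage


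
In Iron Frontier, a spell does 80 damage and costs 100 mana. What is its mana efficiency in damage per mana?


Efficiency = damage / mana
= 80 / 100
= 0.80

0.80 dmg/mana


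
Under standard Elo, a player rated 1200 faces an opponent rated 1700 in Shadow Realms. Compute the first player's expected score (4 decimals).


Elo expected score: Ea = 1/(1 + 10^((Rb-Ra)/400))
Rb - Ra = 1700 - 1200 = 500
(Rb-Ra)/400 = 500/400 = 1.25
10^1.25 = 17.782794
Ea = 1/(1 + 17.782794) = 1/18.782794 = 0.0532

0.0532


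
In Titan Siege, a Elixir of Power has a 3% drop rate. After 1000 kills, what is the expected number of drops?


Expected drops = kills * (drop_rate / 100)
= 1000 * (3 / 100)
= 1000 * 0.03
= 30.0

30.0 drops


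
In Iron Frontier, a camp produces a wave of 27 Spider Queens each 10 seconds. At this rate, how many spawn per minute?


Spawns per minute = count * (60 / interval)
= 27 * (60 / 10)
= 27 * 6.0
= 162.0

162.0 per minute


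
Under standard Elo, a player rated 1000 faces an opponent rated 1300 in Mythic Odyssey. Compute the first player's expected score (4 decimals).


Elo expected score: Ea = 1/(1 + 10^((Rb-Ra)/400))
Rb - Ra = 1300 - 1000 = 300
(Rb-Ra)/400 = 300/400 = 0.75
10^0.75 = 5.623413
Ea = 1/(1 + 5.623413) = 1/6.623413 = 0.1510

0.1510


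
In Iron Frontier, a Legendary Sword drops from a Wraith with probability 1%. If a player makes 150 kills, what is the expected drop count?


Expected drops = kills * (drop_rate / 100)
= 150 * (1 / 100)
= 150 * 0.01
= 1.5

1.5 drops


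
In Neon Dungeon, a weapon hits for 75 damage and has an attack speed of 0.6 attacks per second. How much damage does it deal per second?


DPS = damage * attack_speed
= 75 * 0.6
= 45.0

45.0 DPS


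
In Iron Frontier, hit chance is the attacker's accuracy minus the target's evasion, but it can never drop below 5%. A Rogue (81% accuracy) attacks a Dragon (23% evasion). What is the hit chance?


accuracy - evasion = 81 - 23 = 58
Apply floor: max(58, 5) = 58
Hit chance = 58%

58%


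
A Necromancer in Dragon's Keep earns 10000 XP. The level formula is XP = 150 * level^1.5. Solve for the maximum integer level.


XP = 150 * level^1.5, so level = (XP / 150)^(1/1.5)
= (10000 / 150)^(1/1.5)
= 66.6667^0.6667
= 16.4414
Floor: level = 16

level 16


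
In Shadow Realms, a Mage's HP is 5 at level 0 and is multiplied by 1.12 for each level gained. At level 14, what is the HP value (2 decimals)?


value = base * growth^level
= 5 * 1.12^14
= 5 * 4.887112
= 24.44

24.44 HP


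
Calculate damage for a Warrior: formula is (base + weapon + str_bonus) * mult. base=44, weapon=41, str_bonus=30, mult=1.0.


Sum base + weapon + str = 44 + 41 + 30 = 115
Multiply by 1.0:
115 * 1.0 = 115.0

115.0 damage


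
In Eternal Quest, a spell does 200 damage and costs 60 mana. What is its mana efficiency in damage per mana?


Efficiency = damage / mana
= 200 / 60
= 3.33

3.33 dmg/mana


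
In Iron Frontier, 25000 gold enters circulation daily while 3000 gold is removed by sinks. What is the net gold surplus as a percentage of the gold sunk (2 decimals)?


Net gold = 25000 - 3000 = 22000
Inflation rate = net / sunk * 100 = 22000 / 3000 * 100
= 7.333333 * 100
= 733.33%

733.33%


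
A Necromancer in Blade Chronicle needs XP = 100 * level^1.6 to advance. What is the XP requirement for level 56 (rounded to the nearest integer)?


XP = 100 * level^1.6
Substitute level = 56:
XP = 100 * 56^1.6
= 100 * 626.7594
= 62676

62676 XP


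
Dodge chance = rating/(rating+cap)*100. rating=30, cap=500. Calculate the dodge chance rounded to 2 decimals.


dodge% = 30 / (30 + 500) * 100
= 30 / 530 * 100
= 0.056604 * 100
= 5.66%

5.66%


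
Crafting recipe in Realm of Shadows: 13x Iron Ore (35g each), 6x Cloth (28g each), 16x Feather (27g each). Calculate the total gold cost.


Cost breakdown:
  Iron Ore: 13 * 35 = 455
  Cloth: 6 * 28 = 168
  Feather: 16 * 27 = 432
Total = 455 + 168 + 432 = 1055

1055 gold


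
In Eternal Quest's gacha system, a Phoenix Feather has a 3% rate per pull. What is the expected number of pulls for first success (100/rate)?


Expected pulls for a geometric distribution = 1/p = 100 / rate%
= 100 / 3
= 33.33

33.33 pulls


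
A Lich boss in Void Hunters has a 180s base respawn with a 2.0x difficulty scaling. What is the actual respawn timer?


Respawn time = base * multiplier
= 180 * 2.0
= 360.0 seconds

360.0 seconds


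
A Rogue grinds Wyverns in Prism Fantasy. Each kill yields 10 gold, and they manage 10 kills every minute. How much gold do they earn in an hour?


Gold per minute = 10 * 10 = 100
Gold per hour = 100 * 60 = 6000

6000 gold/hour


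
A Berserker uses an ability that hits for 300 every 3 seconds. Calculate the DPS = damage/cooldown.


DPS = damage / cooldown
= 300 / 3
= 100.00

100.00 DPS


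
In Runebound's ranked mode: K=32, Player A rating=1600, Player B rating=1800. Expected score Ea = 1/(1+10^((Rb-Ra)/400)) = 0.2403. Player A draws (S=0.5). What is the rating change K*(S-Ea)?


Elo update: delta = K * (S - Ea), where S = 0.5 (draws)
S - Ea = 0.5 - 0.2403 = 0.2597
Rating change = 32 * 0.2597
= 8.31

8.31 rating points


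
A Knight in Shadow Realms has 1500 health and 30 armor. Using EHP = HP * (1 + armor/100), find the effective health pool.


EHP = 1500 * (1 + 30/100)
= 1500 * (1 + 0.3)
= 1500 * 1.3
= 1950.0

1950.0 EHP


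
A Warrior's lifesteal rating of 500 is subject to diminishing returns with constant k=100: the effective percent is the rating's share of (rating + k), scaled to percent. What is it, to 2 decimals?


effective% = rating / (rating + k) * 100
= 500 / (500 + 100) * 100
= 500 / 600 * 100
= 0.833333 * 100
= 83.33%

83.33%


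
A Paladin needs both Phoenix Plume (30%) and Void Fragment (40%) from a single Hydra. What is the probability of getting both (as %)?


For independent events, P(both) = P(A) * P(B)
= 30% * 40%
= 1200 / 100 %
= 12.0%

12.0%


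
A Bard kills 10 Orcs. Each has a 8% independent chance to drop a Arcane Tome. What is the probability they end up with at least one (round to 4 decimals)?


P(at least one) = 1 - P(none) = 1 - (1-p)^n
p = 8/100 = 0.08
1 - p = 0.92
(1 - p)^10 = 0.92^10 = 0.434388
P(at least one) = 1 - 0.434388 = 0.5656

0.5656


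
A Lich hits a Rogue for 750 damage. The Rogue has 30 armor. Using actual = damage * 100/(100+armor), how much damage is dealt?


actual = 750 * 100 / (100 + 30)
= 750 * 100 / 130
= 75000 / 130
= 576.92

576.92 damage


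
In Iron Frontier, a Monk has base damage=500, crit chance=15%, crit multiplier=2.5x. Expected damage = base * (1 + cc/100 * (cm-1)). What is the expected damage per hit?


E[dmg] = base * (1 + crit_chance * (crit_mult - 1))
cc as decimal = 15/100 = 0.15
cm - 1 = 2.5 - 1 = 1.5
Bonus factor = 0.15 * 1.5 = 0.225
Total multiplier = 1 + 0.225 = 1.225
Expected damage = 500 * 1.225 = 612.50

612.50 damage


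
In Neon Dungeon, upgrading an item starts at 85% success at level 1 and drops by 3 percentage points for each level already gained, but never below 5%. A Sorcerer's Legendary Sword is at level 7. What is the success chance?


raw_rate = 85 - 3 * (7 - 1)
= 85 - 3 * 6
= 85 - 18
= 67
Apply floor: max(67, 5) = 67%

67%


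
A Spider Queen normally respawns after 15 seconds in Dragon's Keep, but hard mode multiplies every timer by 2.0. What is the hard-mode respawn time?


Respawn time = base * multiplier
= 15 * 2.0
= 30.0 seconds

30.0 seconds


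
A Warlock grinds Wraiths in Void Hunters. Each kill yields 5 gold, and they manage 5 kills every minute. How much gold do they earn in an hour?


Gold per minute = 5 * 5 = 25
Gold per hour = 25 * 60 = 1500

1500 gold/hour


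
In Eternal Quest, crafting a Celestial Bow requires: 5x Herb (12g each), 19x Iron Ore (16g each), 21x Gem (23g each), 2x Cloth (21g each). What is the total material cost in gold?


Cost breakdown:
  Herb: 5 * 12 = 60
  Iron Ore: 19 * 16 = 304
  Gem: 21 * 23 = 483
  Cloth: 2 * 21 = 42
Total = 60 + 304 + 483 + 42 = 889

889 gold


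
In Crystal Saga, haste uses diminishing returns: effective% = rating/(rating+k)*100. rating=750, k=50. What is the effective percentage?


effective% = rating / (rating + k) * 100
= 750 / (750 + 50) * 100
= 750 / 800 * 100
= 0.9375 * 100
= 93.75%

93.75%


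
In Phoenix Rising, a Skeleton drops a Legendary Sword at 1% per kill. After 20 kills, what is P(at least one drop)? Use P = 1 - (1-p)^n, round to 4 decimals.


P(at least one) = 1 - P(none) = 1 - (1-p)^n
p = 1/100 = 0.01
1 - p = 0.99
(1 - p)^20 = 0.99^20 = 0.817907
P(at least one) = 1 - 0.817907 = 0.1821

0.1821


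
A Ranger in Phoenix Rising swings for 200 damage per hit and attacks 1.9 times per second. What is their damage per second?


DPS = damage * attack_speed
= 200 * 1.9
= 380.0

380.0 DPS


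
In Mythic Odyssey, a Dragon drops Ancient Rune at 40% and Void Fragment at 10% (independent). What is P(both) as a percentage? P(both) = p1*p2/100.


For independent events, P(both) = P(A) * P(B)
= 40% * 10%
= 400 / 100 %
= 4.0%

4.0%


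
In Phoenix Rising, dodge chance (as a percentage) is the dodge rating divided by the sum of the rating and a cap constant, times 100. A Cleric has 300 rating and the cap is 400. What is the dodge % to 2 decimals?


dodge% = 300 / (300 + 400) * 100
= 300 / 700 * 100
= 0.428571 * 100
= 42.86%

42.86%


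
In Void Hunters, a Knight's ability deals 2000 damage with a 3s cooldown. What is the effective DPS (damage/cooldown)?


DPS = damage / cooldown
= 2000 / 3
= 666.67

666.67 DPS


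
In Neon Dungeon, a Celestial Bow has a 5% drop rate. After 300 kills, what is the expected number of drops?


Expected drops = kills * (drop_rate / 100)
= 300 * (5 / 100)
= 300 * 0.05
= 15.0

15.0 drops


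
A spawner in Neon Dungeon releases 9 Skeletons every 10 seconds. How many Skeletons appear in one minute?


Spawns per minute = count * (60 / interval)
= 9 * (60 / 10)
= 9 * 6.0
= 54.0

54.0 per minute


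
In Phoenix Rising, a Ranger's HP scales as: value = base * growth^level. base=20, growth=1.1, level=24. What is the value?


value = base * growth^level
= 20 * 1.1^24
= 20 * 9.849733
= 196.99

196.99 HP


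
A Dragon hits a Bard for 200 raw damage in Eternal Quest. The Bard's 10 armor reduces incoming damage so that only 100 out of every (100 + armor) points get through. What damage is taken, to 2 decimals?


actual = 200 * 100 / (100 + 10)
= 200 * 100 / 110
= 20000 / 110
= 181.82

181.82 damage


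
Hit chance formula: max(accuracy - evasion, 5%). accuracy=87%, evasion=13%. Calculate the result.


accuracy - evasion = 87 - 13 = 74
Apply floor: max(74, 5) = 74
Hit chance = 74%

74%


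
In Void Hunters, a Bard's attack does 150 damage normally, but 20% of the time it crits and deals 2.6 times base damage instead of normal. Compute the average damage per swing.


E[dmg] = base * (1 + crit_chance * (crit_mult - 1))
cc as decimal = 20/100 = 0.2
cm - 1 = 2.6 - 1 = 1.6
Bonus factor = 0.2 * 1.6 = 0.32
Total multiplier = 1 + 0.32 = 1.32
Expected damage = 150 * 1.32 = 198.00

198.00 damage


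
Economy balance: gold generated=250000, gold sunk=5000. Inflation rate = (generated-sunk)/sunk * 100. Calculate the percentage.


Net gold = 250000 - 5000 = 245000
Inflation rate = net / sunk * 100 = 245000 / 5000 * 100
= 49.0 * 100
= 4900.00%

4900.00%


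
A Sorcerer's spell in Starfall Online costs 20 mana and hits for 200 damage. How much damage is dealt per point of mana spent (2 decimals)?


Efficiency = damage / mana
= 200 / 20
= 10.00

10.00 dmg/mana


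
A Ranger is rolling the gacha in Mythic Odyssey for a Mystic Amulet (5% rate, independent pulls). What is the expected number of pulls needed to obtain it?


Expected pulls for a geometric distribution = 1/p = 100 / rate%
= 100 / 5
= 20.0

20.0 pulls


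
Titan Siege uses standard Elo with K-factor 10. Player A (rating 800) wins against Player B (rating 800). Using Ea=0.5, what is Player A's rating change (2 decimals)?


Elo update: delta = K * (S - Ea), where S = 1 (wins)
S - Ea = 1 - 0.5 = 0.5
Rating change = 10 * 0.5
= 5.00

5.00 rating points


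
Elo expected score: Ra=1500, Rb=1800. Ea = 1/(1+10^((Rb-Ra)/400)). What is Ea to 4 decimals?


Elo expected score: Ea = 1/(1 + 10^((Rb-Ra)/400))
Rb - Ra = 1800 - 1500 = 300
(Rb-Ra)/400 = 300/400 = 0.75
10^0.75 = 5.623413
Ea = 1/(1 + 5.623413) = 1/6.623413 = 0.1510

0.1510


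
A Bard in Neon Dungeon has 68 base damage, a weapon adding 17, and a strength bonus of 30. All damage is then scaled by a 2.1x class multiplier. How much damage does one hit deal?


Sum base + weapon + str = 68 + 17 + 30 = 115
Multiply by 2.1:
115 * 2.1 = 241.5

241.5 damage


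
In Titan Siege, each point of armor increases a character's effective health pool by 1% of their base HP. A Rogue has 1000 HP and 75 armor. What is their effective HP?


EHP = 1000 * (1 + 75/100)
= 1000 * (1 + 0.75)
= 1000 * 1.75
= 1750.0

1750.0 EHP


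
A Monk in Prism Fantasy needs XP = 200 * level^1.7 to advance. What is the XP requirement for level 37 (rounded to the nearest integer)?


XP = 200 * level^1.7
Substitute level = 37:
XP = 200 * 37^1.7
= 200 * 463.386
= 92677

92677 XP


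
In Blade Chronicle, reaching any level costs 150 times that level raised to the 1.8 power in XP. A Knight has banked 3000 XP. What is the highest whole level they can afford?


XP = 150 * level^1.8, so level = (XP / 150)^(1/1.8)
= (3000 / 150)^(1/1.8)
= 20.0^0.5556
= 5.282
Floor: level = 5

level 5


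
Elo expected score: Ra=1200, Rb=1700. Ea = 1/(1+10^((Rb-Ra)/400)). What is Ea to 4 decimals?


Elo expected score: Ea = 1/(1 + 10^((Rb-Ra)/400))
Rb - Ra = 1700 - 1200 = 500
(Rb-Ra)/400 = 500/400 = 1.25
10^1.25 = 17.782794
Ea = 1/(1 + 17.782794) = 1/18.782794 = 0.0532

0.0532


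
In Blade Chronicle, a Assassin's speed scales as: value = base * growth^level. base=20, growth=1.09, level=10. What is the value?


value = base * growth^level
= 20 * 1.09^10
= 20 * 2.367364
= 47.35

47.35 speed


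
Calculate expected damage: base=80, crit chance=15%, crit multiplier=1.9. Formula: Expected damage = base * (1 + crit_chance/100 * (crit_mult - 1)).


E[dmg] = base * (1 + crit_chance * (crit_mult - 1))
cc as decimal = 15/100 = 0.15
cm - 1 = 1.9 - 1 = 0.9
Bonus factor = 0.15 * 0.9 = 0.135
Total multiplier = 1 + 0.135 = 1.135
Expected damage = 80 * 1.135 = 90.80

90.80 damage


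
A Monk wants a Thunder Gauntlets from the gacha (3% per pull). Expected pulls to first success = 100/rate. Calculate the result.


Expected pulls for a geometric distribution = 1/p = 100 / rate%
= 100 / 3
= 33.33

33.33 pulls


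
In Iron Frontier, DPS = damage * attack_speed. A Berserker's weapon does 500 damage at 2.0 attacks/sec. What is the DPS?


DPS = damage * attack_speed
= 500 * 2.0
= 1000.0

1000.0 DPS


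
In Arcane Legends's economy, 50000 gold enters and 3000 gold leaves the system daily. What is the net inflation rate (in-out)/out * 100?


Net gold = 50000 - 3000 = 47000
Inflation rate = net / sunk * 100 = 47000 / 3000 * 100
= 15.666667 * 100
= 1566.67%

1566.67%
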